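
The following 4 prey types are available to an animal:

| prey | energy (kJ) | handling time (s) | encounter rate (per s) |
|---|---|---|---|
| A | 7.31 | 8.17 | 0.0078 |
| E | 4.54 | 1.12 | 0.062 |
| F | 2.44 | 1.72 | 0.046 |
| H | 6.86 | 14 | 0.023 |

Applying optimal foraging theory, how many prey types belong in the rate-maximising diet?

4

E/h in descending order: E 4.05, F 1.42, A 0.895, H 0.49 kJ/s. The optimal diet is the largest prefix of this list for which every included type satisfies E_i/h_i > R on the types above it.
Rate on top 1: 0.2632. F: 1.42 > 0.2632 → include.
Rate on top 2: 0.3428. A: 0.895 > 0.3428 → include.
Rate on top 3: 0.3718. H: 0.49 > 0.3718 → include.
Optimal diet: E, F, A, H — 4 of 4 types.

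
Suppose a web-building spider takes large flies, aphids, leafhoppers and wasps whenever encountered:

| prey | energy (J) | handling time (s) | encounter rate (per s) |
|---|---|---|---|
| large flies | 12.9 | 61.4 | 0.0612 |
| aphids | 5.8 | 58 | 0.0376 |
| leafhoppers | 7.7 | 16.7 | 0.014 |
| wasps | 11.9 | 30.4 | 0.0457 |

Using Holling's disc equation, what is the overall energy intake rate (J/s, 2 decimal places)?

0.19 J/s

R = (0.0612×12.9 + 0.0376×5.8 + 0.014×7.7 + 0.0457×11.9) / (1 + 0.0612×61.4 + 0.0376×58 + 0.014×16.7 + 0.0457×30.4) = 1.659/8.562 = 0.1938 J/s.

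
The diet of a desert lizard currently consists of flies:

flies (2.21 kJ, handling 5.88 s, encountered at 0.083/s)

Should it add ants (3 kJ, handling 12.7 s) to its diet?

Yes

On flies alone, R = ΣλE/(1+Σλh) = 0.1834/1.488 = 0.1233 kJ/s.
ants: E/h = 3/12.7 = 0.2362 kJ/s.
0.2362 > 0.1233, so adding ants raises the average — include it.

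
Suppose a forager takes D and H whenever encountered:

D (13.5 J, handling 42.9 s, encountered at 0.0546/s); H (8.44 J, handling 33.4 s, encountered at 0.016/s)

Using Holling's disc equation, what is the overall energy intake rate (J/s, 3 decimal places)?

Energy encountered per unit search time: 0.0546×13.5 + 0.016×8.44 = 0.8721 J/s.
Handling time per unit search time: 0.0546×42.9 + 0.016×33.4 = 2.877.
Rate = 0.8721/(1 + 2.877) = 0.225 J/s.

0.225 J/s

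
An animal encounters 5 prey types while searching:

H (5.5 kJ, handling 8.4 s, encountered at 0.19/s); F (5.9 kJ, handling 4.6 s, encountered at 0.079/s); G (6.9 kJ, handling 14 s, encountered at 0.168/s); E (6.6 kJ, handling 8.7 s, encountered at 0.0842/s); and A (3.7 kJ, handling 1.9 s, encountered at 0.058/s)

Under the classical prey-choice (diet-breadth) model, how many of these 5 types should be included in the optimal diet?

4

Profitabilities (E/h, kJ/s): A 1.95, F 1.28, E 0.759, H 0.655, G 0.493. Add prey in this order while the next type's profitability exceeds the intake rate on those already taken.
Rate on top 1: 0.1933. F: 1.28 > 0.1933 → include.
Rate on top 2: 0.4619. E: 0.759 > 0.4619 → include.
Rate on top 3: 0.5604. H: 0.655 > 0.5604 → include.
Rate on top 4: 0.6. G: 0.493 < 0.6 → exclude; stop.
Optimal diet: A, F, E, H — 4 of 5 types.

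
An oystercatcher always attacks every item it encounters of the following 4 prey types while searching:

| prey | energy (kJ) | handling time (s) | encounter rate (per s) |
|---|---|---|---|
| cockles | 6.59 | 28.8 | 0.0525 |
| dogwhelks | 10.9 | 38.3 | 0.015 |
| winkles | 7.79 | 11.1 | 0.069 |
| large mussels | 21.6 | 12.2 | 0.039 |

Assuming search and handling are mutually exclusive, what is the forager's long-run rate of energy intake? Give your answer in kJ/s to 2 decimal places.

0.44 kJ/s

Energy encountered per unit search time: 0.0525×6.59 + 0.015×10.9 + 0.069×7.79 + 0.039×21.6 = 1.889 kJ/s.
Handling time per unit search time: 0.0525×28.8 + 0.015×38.3 + 0.069×11.1 + 0.039×12.2 = 3.328.
Rate = 1.889/(1 + 3.328) = 0.4365 kJ/s.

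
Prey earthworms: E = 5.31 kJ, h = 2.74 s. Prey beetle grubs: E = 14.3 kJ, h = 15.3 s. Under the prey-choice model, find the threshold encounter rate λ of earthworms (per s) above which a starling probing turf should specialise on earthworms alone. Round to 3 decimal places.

The zero-one rule: include beetle grubs iff E₂/h₂ > λE₁/(1+λh₁). Equality gives the switch point.
λE₁h₂ = E₂ + λE₂h₁ ⇒ λ = E₂/(E₁h₂ − E₂h₁) = 14.3/(81.24 − 39.18) = 0.34 per s.

0.340 per s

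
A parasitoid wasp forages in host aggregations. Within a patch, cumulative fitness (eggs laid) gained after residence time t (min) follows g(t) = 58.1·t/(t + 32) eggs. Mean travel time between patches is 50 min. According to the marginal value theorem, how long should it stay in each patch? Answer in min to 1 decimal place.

40.0 min

Optimal t* satisfies g'(t*) = g(t*)/(T + t*).
g'(t) = 58.1·32/(t + 32)². Setting 58.1·32/(t+32)² = 58.1t/[(t+32)(50+t)] gives 32(50+t) = t(t+32), so t² = 32×50 = 1600.
t* = √1600 = 40 min.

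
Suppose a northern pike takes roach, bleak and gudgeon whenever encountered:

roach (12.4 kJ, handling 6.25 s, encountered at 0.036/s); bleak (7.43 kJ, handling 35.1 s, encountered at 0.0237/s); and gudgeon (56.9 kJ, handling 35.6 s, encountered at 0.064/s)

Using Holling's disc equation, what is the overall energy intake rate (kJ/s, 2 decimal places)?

0.98 kJ/s

R = (0.036×12.4 + 0.0237×7.43 + 0.064×56.9) / (1 + 0.036×6.25 + 0.0237×35.1 + 0.064×35.6) = 4.264/4.335 = 0.9836 kJ/s.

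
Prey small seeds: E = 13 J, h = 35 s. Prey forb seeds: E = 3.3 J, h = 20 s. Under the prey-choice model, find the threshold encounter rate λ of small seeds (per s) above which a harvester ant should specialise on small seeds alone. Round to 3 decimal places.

0.023 per s

The zero-one rule: include forb seeds iff E₂/h₂ > λE₁/(1+λh₁). Equality gives the switch point.
λE₁h₂ = E₂ + λE₂h₁ ⇒ λ = E₂/(E₁h₂ − E₂h₁) = 3.3/(260 − 115.5) = 0.02284 per s.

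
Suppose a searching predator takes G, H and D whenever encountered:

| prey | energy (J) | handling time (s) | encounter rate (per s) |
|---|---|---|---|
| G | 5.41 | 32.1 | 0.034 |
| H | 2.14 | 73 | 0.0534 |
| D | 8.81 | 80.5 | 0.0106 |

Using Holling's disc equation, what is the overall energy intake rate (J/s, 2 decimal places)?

0.06 J/s

R = Σλ_iE_i / (1 + Σλ_ih_i)
Numerator: 0.034×5.41 + 0.0534×2.14 + 0.0106×8.81 = 0.3916
Denominator: 1 + 0.034×32.1 + 0.0534×73 + 0.0106×80.5 = 6.843
R = 0.3916/6.843 = 0.05723 J/s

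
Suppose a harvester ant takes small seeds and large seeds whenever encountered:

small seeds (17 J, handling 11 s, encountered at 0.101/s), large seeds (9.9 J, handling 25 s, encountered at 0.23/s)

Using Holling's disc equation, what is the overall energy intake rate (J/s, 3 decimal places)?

0.508 J/s

R = (0.101×17 + 0.23×9.9) / (1 + 0.101×11 + 0.23×25) = 3.994/7.861 = 0.5081 J/s.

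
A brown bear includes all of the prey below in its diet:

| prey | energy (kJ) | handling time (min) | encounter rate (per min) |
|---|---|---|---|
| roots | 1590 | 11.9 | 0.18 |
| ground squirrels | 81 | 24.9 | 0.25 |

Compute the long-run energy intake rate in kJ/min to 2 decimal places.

R = (0.18×1590 + 0.25×81) / (1 + 0.18×11.9 + 0.25×24.9) = 306.4/9.367 = 32.72 kJ/min.

32.72 kJ/min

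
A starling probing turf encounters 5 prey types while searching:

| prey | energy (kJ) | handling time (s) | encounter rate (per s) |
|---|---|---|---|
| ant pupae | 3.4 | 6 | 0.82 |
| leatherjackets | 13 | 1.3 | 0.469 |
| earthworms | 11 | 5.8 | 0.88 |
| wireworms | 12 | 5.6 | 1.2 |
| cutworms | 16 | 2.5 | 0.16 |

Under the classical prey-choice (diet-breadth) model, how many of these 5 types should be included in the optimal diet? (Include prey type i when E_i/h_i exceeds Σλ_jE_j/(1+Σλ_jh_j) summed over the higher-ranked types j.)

Profitabilities (E/h, kJ/s): leatherjackets 10, cutworms 6.4, wireworms 2.14, earthworms 1.9, ant pupae 0.567. Add prey in this order while the next type's profitability exceeds the intake rate on those already taken.
Rate on top 1: 3.788. cutworms: 6.4 > 3.788 → include.
Rate on top 2: 4.308. wireworms: 2.14 < 4.308 → exclude; stop.
Optimal diet: leatherjackets, cutworms — 2 of 5 types.

2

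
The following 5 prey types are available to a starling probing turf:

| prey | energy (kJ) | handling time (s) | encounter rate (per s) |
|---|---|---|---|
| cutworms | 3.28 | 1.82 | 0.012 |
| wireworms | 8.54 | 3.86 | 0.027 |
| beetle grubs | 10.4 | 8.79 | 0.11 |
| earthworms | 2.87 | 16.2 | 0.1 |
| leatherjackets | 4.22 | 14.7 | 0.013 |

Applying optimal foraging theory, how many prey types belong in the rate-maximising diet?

3

E/h in descending order: wireworms 2.21, cutworms 1.8, beetle grubs 1.18, leatherjackets 0.287, earthworms 0.177 kJ/s. The optimal diet is the largest prefix of this list for which every included type satisfies E_i/h_i > R on the types above it.
Rate on top 1: 0.2088. cutworms: 1.8 > 0.2088 → include.
Rate on top 2: 0.2397. beetle grubs: 1.18 > 0.2397 → include.
Rate on top 3: 0.6756. leatherjackets: 0.287 < 0.6756 → exclude; stop.
Optimal diet: wireworms, cutworms, beetle grubs — 3 of 5 types.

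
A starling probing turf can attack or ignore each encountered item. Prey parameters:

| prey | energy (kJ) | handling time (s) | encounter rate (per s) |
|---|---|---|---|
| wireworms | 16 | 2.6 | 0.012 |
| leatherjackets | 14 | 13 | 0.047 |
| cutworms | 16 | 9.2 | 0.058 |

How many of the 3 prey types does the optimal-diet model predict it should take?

3

E/h in descending order: wireworms 6.15, cutworms 1.74, leatherjackets 1.08 kJ/s. The optimal diet is the largest prefix of this list for which every included type satisfies E_i/h_i > R on the types above it.
Rate on top 1: 0.1862. cutworms: 1.74 > 0.1862 → include.
Rate on top 2: 0.7157. leatherjackets: 1.08 > 0.7157 → include.
Optimal diet: wireworms, cutworms, leatherjackets — 3 of 3 types.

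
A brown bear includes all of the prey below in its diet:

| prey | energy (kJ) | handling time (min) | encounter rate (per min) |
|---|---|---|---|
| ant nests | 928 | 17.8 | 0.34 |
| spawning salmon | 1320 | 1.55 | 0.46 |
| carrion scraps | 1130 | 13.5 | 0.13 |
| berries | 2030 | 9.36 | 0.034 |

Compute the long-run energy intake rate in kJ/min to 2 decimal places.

115.74 kJ/min

Energy encountered per unit search time: 0.34×928 + 0.46×1320 + 0.13×1130 + 0.034×2030 = 1139 kJ/min.
Handling time per unit search time: 0.34×17.8 + 0.46×1.55 + 0.13×13.5 + 0.034×9.36 = 8.838.
Rate = 1139/(1 + 8.838) = 115.7 kJ/min.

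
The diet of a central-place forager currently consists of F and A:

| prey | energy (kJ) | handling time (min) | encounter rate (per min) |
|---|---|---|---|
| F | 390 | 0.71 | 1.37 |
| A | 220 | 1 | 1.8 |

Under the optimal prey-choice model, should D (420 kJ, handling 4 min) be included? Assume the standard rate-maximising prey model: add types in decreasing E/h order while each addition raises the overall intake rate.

No

On F and A alone, R = ΣλE/(1+Σλh) = 930.3/3.773 = 246.6 kJ/min.
D: E/h = 420/4 = 105 kJ/min.
Since 105 < R, time spent handling D is better spent searching.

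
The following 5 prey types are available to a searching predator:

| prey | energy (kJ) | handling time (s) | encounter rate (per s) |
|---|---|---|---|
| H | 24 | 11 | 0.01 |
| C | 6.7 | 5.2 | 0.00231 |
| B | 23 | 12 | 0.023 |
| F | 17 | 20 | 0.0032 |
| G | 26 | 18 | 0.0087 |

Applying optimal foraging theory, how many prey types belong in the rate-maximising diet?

5

E/h in descending order: H 2.18, B 1.92, G 1.44, C 1.29, F 0.85 kJ/s. The optimal diet is the largest prefix of this list for which every included type satisfies E_i/h_i > R on the types above it.
Rate on top 1: 0.2162. B: 1.92 > 0.2162 → include.
Rate on top 2: 0.5548. G: 1.44 > 0.5548 → include.
Rate on top 3: 0.6451. C: 1.29 > 0.6451 → include.
Rate on top 4: 0.6501. F: 0.85 > 0.6501 → include.
Optimal diet: H, B, G, C, F — 5 of 5 types.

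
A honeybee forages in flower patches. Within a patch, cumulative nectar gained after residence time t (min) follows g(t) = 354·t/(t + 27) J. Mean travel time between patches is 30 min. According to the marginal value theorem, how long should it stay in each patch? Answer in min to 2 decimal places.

Maximise g(t)/(T+t): set derivative to zero → g'(t)(T+t) = g(t).
g'(t) = 354·27/(t + 27)². Setting 354·27/(t+27)² = 354t/[(t+27)(30+t)] gives 27(30+t) = t(t+27), so t² = 27×30 = 810.
t* = √810 = 28.46 min.

28.46 min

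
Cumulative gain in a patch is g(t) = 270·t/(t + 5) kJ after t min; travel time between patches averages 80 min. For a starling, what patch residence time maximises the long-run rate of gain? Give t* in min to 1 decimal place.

Optimal t* satisfies g'(t*) = g(t*)/(T + t*).
g'(t) = 270·5/(t + 5)². Setting 270·5/(t+5)² = 270t/[(t+5)(80+t)] gives 5(80+t) = t(t+5), so t² = 5×80 = 400.
t* = √400 = 20 min.

20.0 min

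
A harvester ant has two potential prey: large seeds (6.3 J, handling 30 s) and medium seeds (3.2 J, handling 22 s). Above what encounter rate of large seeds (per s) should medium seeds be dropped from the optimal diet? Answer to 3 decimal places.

The zero-one rule: include medium seeds iff E₂/h₂ > λE₁/(1+λh₁). Equality gives the switch point.
λE₁h₂ = E₂ + λE₂h₁ ⇒ λ = E₂/(E₁h₂ − E₂h₁) = 3.2/(138.6 − 96) = 0.07512 per s.

0.075 per s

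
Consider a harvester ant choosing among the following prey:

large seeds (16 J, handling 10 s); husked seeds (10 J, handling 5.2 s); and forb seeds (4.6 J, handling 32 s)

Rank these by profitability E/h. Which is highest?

In descending order of E/h:
husked seeds: 10/5.2 = 1.92 J/s
large seeds: 16/10 = 1.6 J/s
forb seeds: 4.6/32 = 0.144 J/s

husked seeds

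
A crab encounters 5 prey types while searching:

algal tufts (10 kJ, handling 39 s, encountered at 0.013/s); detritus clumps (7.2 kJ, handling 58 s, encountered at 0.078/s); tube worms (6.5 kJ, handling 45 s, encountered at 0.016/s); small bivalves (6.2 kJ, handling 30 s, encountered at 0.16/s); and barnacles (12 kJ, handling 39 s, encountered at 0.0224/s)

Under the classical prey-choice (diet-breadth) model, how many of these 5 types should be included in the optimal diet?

3

E/h in descending order: barnacles 0.308, algal tufts 0.256, small bivalves 0.207, tube worms 0.144, detritus clumps 0.124 kJ/s. The optimal diet is the largest prefix of this list for which every included type satisfies E_i/h_i > R on the types above it.
Rate on top 1: 0.1435. algal tufts: 0.256 > 0.1435 → include.
Rate on top 2: 0.1675. small bivalves: 0.207 > 0.1675 → include.
Rate on top 3: 0.1937. tube worms: 0.144 < 0.1937 → exclude; stop.
Optimal diet: barnacles, algal tufts, small bivalves — 3 of 5 types.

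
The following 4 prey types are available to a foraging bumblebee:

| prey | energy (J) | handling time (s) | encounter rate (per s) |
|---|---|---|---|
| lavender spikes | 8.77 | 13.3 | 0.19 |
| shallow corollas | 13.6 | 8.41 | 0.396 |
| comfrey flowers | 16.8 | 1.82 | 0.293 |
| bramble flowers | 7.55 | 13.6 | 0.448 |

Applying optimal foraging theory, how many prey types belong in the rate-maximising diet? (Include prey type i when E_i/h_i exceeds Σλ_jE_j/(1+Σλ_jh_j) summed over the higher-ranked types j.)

1

Profitabilities (E/h, J/s): comfrey flowers 9.23, shallow corollas 1.62, lavender spikes 0.659, bramble flowers 0.555. Add prey in this order while the next type's profitability exceeds the intake rate on those already taken.
Rate on top 1: 3.21. shallow corollas: 1.62 < 3.21 → exclude; stop.
Optimal diet: comfrey flowers — 1 of 4 types.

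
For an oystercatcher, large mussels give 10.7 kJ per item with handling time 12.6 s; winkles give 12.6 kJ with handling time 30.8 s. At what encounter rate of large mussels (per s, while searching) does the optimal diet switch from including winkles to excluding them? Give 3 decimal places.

0.074 per s

At the threshold, the rate on large mussels alone equals the profitability of winkles: λ·10.7/(1 + λ·12.6) = 12.6/30.8 = 0.4091.
Rearranging, λ(10.7 − 0.4091×12.6) = 0.4091, so λ = 0.4091/5.545 = 0.07377 per s.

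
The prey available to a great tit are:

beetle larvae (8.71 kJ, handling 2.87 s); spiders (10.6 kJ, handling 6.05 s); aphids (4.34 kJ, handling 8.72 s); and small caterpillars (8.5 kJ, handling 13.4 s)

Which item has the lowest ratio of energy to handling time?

In descending order of E/h:
beetle larvae: 8.71/2.87 = 3.03 kJ/s
spiders: 10.6/6.05 = 1.75 kJ/s
small caterpillars: 8.5/13.4 = 0.634 kJ/s
aphids: 4.34/8.72 = 0.498 kJ/s

aphids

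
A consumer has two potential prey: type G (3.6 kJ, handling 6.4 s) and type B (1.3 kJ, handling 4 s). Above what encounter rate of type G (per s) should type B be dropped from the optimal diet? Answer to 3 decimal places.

At the threshold, the rate on type G alone equals the profitability of type B: λ·3.6/(1 + λ·6.4) = 1.3/4 = 0.325.
Rearranging, λ(3.6 − 0.325×6.4) = 0.325, so λ = 0.325/1.52 = 0.2138 per s.

0.214 per s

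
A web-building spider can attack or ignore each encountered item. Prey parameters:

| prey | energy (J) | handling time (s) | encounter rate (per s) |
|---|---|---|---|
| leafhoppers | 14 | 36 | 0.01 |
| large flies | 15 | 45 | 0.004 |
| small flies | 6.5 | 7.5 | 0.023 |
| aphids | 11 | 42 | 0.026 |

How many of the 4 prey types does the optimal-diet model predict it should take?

E/h in descending order: small flies 0.867, leafhoppers 0.389, large flies 0.333, aphids 0.262 J/s. The optimal diet is the largest prefix of this list for which every included type satisfies E_i/h_i > R on the types above it.
Rate on top 1: 0.1275. leafhoppers: 0.389 > 0.1275 → include.
Rate on top 2: 0.1889. large flies: 0.333 > 0.1889 → include.
Rate on top 3: 0.2041. aphids: 0.262 > 0.2041 → include.
Optimal diet: small flies, leafhoppers, large flies, aphids — 4 of 4 types.

4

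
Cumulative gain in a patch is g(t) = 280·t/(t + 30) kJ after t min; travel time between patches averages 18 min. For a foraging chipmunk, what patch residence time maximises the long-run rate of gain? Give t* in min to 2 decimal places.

Optimal t* satisfies g'(t*) = g(t*)/(T + t*).
g'(t) = 280·30/(t + 30)². Setting 280·30/(t+30)² = 280t/[(t+30)(18+t)] gives 30(18+t) = t(t+30), so t² = 30×18 = 540.
t* = √540 = 23.24 min.

23.24 min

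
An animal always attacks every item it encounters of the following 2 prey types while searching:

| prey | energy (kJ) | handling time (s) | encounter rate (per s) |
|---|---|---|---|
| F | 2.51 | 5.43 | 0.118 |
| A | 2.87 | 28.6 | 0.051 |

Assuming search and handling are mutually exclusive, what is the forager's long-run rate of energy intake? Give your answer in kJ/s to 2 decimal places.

0.14 kJ/s

R = Σλ_iE_i / (1 + Σλ_ih_i)
Numerator: 0.118×2.51 + 0.051×2.87 = 0.4425
Denominator: 1 + 0.118×5.43 + 0.051×28.6 = 3.099
R = 0.4425/3.099 = 0.1428 kJ/s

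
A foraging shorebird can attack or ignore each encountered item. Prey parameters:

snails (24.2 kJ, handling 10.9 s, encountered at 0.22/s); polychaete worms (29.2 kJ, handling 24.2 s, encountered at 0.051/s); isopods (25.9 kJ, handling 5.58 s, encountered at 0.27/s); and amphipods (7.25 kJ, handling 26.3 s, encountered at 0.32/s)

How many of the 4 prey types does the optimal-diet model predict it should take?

1

Rank by E/h (kJ/s): isopods 4.64, snails 2.22, polychaete worms 1.21, amphipods 0.276. Include each in turn until the next type's E/h falls below the running intake rate.
Rate on top 1: 2.79. snails: 2.22 < 2.79 → exclude; stop.
Optimal diet: isopods — 1 of 4 types.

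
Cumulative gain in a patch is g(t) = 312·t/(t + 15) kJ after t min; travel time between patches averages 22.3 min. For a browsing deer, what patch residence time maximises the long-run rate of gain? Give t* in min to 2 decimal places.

18.29 min

Optimal t* satisfies g'(t*) = g(t*)/(T + t*).
g'(t) = 312·15/(t + 15)². Setting 312·15/(t+15)² = 312t/[(t+15)(22.3+t)] gives 15(22.3+t) = t(t+15), so t² = 15×22.3 = 334.5.
t* = √334.5 = 18.29 min.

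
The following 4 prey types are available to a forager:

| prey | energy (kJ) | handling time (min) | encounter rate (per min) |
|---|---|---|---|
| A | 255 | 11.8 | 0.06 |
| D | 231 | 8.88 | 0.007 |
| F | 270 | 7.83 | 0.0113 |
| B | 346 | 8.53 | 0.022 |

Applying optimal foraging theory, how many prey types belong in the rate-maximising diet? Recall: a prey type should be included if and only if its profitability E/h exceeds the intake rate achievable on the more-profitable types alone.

E/h in descending order: B 40.6, F 34.5, D 26, A 21.6 kJ/min. The optimal diet is the largest prefix of this list for which every included type satisfies E_i/h_i > R on the types above it.
Rate on top 1: 6.409. F: 34.5 > 6.409 → include.
Rate on top 2: 8.356. D: 26 > 8.356 → include.
Rate on top 3: 9.176. A: 21.6 > 9.176 → include.
Optimal diet: B, F, D, A — 4 of 4 types.

4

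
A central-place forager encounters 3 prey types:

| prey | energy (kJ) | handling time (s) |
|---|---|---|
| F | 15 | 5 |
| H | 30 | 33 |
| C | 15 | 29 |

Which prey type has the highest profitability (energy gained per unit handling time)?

F

Profitability E/h (kJ/s): F = 15/5 = 3, H = 30/33 = 0.909, C = 15/29 = 0.517.
Ranked: F > H > C.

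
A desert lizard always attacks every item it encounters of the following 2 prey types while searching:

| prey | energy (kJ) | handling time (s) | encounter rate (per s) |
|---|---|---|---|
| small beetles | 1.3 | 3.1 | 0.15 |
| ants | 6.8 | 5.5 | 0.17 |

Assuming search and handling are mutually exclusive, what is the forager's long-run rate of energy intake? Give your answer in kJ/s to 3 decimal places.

Energy encountered per unit search time: 0.15×1.3 + 0.17×6.8 = 1.351 kJ/s.
Handling time per unit search time: 0.15×3.1 + 0.17×5.5 = 1.4.
Rate = 1.351/(1 + 1.4) = 0.5629 kJ/s.

0.563 kJ/s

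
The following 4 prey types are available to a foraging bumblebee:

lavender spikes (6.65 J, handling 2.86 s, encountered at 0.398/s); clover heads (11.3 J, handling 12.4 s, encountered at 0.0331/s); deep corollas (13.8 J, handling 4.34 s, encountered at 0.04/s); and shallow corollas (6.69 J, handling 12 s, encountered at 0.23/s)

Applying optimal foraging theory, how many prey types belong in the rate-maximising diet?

2

Profitabilities (E/h, J/s): deep corollas 3.18, lavender spikes 2.33, clover heads 0.911, shallow corollas 0.557. Add prey in this order while the next type's profitability exceeds the intake rate on those already taken.
Rate on top 1: 0.4703. lavender spikes: 2.33 > 0.4703 → include.
Rate on top 2: 1.384. clover heads: 0.911 < 1.384 → exclude; stop.
Optimal diet: deep corollas, lavender spikes — 2 of 4 types.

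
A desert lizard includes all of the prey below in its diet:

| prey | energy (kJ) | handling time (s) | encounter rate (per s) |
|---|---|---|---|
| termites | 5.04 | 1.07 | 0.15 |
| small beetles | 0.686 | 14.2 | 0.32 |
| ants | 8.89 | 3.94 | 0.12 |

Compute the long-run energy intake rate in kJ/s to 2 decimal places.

R = Σλ_iE_i / (1 + Σλ_ih_i)
Numerator: 0.15×5.04 + 0.32×0.686 + 0.12×8.89 = 2.042
Denominator: 1 + 0.15×1.07 + 0.32×14.2 + 0.12×3.94 = 6.177
R = 2.042/6.177 = 0.3306 kJ/s

0.33 kJ/s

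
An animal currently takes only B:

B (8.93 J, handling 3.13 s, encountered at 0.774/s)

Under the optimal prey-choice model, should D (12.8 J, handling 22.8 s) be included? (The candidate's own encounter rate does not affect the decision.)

Current rate: (0.774×8.93)/(1 + 0.774×3.13) = 2.019 J/s.
Profitability of D: 12.8/22.8 = 0.5614 J/s.
0.5614 < 2.019, so adding D would lower the average — exclude it.

No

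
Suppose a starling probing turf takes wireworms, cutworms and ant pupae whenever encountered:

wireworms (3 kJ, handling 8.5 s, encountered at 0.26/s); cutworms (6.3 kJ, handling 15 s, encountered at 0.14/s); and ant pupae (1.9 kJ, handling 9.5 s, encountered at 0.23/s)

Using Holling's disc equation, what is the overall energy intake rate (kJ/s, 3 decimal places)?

0.280 kJ/s

R = Σλ_iE_i / (1 + Σλ_ih_i)
Numerator: 0.26×3 + 0.14×6.3 + 0.23×1.9 = 2.099
Denominator: 1 + 0.26×8.5 + 0.14×15 + 0.23×9.5 = 7.495
R = 2.099/7.495 = 0.2801 kJ/s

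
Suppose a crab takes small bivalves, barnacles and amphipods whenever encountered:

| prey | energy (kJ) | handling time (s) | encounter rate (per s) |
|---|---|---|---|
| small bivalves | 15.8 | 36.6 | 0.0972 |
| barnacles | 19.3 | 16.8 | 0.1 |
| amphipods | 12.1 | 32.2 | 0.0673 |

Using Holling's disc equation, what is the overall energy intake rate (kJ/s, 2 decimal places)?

R = (0.0972×15.8 + 0.1×19.3 + 0.0673×12.1) / (1 + 0.0972×36.6 + 0.1×16.8 + 0.0673×32.2) = 4.28/8.405 = 0.5093 kJ/s.

0.51 kJ/s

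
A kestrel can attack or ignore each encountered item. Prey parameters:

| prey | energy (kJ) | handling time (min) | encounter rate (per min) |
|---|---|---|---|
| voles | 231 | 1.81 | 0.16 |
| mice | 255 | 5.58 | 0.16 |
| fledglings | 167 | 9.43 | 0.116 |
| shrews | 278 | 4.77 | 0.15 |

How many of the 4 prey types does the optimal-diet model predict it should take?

Profitabilities (E/h, kJ/min): voles 128, shrews 58.3, mice 45.7, fledglings 17.7. Add prey in this order while the next type's profitability exceeds the intake rate on those already taken.
Rate on top 1: 28.66. shrews: 58.3 > 28.66 → include.
Rate on top 2: 39.23. mice: 45.7 > 39.23 → include.
Rate on top 3: 41.22. fledglings: 17.7 < 41.22 → exclude; stop.
Optimal diet: voles, shrews, mice — 3 of 4 types.

3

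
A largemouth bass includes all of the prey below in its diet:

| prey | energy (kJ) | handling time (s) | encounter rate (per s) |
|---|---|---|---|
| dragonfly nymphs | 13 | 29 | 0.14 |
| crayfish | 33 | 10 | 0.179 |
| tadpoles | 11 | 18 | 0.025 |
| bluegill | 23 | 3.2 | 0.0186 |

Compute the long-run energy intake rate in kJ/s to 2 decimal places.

1.15 kJ/s

R = Σλ_iE_i / (1 + Σλ_ih_i)
Numerator: 0.14×13 + 0.179×33 + 0.025×11 + 0.0186×23 = 8.43
Denominator: 1 + 0.14×29 + 0.179×10 + 0.025×18 + 0.0186×3.2 = 7.36
R = 8.43/7.36 = 1.145 kJ/s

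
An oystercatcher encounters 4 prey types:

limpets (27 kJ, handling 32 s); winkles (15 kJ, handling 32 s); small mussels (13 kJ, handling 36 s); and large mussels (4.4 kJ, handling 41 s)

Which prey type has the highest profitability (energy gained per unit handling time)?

limpets

Profitability E/h (kJ/s): limpets = 27/32 = 0.844, winkles = 15/32 = 0.469, small mussels = 13/36 = 0.361, large mussels = 4.4/41 = 0.107.
Ranked: limpets > winkles > small mussels > large mussels.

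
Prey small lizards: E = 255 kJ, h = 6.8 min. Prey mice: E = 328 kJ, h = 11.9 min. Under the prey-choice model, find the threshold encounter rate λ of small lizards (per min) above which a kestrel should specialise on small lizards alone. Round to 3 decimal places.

0.408 per min

Drop mice once their profitability E₂/h₂ falls below the rate achievable on small lizards alone: E₂/h₂ = λE₁/(1 + λh₁).
Solve for λ: λE₁h₂ = E₂(1 + λh₁) → λ(E₁h₂ − E₂h₁) = E₂ → λ = E₂/(E₁h₂ − E₂h₁).
λ = 328/(255×11.9 − 328×6.8) = 328/804.1 = 0.4079 per min.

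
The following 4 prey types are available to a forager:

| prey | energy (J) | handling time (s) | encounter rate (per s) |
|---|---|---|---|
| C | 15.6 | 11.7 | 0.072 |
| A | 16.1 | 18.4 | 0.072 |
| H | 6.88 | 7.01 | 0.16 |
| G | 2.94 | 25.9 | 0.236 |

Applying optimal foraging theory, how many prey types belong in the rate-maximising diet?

3

Rank by E/h (J/s): C 1.33, H 0.981, A 0.875, G 0.114. Include each in turn until the next type's E/h falls below the running intake rate.
Rate on top 1: 0.6096. H: 0.981 > 0.6096 → include.
Rate on top 2: 0.7503. A: 0.875 > 0.7503 → include.
Rate on top 3: 0.7888. G: 0.114 < 0.7888 → exclude; stop.
Optimal diet: C, H, A — 3 of 4 types.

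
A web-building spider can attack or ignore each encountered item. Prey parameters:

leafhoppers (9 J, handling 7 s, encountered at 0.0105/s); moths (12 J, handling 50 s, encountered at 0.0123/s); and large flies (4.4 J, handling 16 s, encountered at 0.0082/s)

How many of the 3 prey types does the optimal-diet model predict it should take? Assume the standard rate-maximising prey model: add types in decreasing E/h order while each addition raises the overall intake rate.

E/h in descending order: leafhoppers 1.29, large flies 0.275, moths 0.24 J/s. The optimal diet is the largest prefix of this list for which every included type satisfies E_i/h_i > R on the types above it.
Rate on top 1: 0.08803. large flies: 0.275 > 0.08803 → include.
Rate on top 2: 0.1084. moths: 0.24 > 0.1084 → include.
Optimal diet: leafhoppers, large flies, moths — 3 of 3 types.

3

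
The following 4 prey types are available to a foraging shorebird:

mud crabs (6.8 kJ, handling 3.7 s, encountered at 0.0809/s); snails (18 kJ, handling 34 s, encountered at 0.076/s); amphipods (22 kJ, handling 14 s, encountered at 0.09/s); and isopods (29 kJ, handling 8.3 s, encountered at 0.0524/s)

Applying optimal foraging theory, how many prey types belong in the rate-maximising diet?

Rank by E/h (kJ/s): isopods 3.49, mud crabs 1.84, amphipods 1.57, snails 0.529. Include each in turn until the next type's E/h falls below the running intake rate.
Rate on top 1: 1.059. mud crabs: 1.84 > 1.059 → include.
Rate on top 2: 1.193. amphipods: 1.57 > 1.193 → include.
Rate on top 3: 1.352. snails: 0.529 < 1.352 → exclude; stop.
Optimal diet: isopods, mud crabs, amphipods — 3 of 4 types.

3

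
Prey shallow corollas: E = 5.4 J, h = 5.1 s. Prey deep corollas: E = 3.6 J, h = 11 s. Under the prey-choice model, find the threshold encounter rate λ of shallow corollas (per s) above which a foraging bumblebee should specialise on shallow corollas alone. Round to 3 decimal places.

At the threshold, the rate on shallow corollas alone equals the profitability of deep corollas: λ·5.4/(1 + λ·5.1) = 3.6/11 = 0.3273.
Rearranging, λ(5.4 − 0.3273×5.1) = 0.3273, so λ = 0.3273/3.731 = 0.08772 per s.

0.088 per s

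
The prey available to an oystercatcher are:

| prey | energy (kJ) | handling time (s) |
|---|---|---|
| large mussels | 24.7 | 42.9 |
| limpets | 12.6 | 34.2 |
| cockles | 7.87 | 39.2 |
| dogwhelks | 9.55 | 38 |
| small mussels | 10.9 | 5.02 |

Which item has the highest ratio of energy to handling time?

small mussels

Profitability E/h (kJ/s): large mussels = 24.7/42.9 = 0.576, limpets = 12.6/34.2 = 0.368, cockles = 7.87/39.2 = 0.201, dogwhelks = 9.55/38 = 0.251, small mussels = 10.9/5.02 = 2.17.
Ranked: small mussels > large mussels > limpets > dogwhelks > cockles.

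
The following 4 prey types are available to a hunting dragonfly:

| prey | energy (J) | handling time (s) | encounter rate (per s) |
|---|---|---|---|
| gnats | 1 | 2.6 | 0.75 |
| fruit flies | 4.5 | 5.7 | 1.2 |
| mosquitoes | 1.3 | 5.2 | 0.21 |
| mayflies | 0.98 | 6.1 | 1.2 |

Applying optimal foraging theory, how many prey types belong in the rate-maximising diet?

1

E/h in descending order: fruit flies 0.789, gnats 0.385, mosquitoes 0.25, mayflies 0.161 J/s. The optimal diet is the largest prefix of this list for which every included type satisfies E_i/h_i > R on the types above it.
Rate on top 1: 0.6888. gnats: 0.385 < 0.6888 → exclude; stop.
Optimal diet: fruit flies — 1 of 4 types.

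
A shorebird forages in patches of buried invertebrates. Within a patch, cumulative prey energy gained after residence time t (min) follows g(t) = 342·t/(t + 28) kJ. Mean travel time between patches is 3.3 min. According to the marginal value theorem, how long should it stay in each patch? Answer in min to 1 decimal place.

9.6 min

Optimal t* satisfies g'(t*) = g(t*)/(T + t*).
g'(t) = 342·28/(t + 28)². Setting 342·28/(t+28)² = 342t/[(t+28)(3.3+t)] gives 28(3.3+t) = t(t+28), so t² = 28×3.3 = 92.4.
t* = √92.4 = 9.612 min.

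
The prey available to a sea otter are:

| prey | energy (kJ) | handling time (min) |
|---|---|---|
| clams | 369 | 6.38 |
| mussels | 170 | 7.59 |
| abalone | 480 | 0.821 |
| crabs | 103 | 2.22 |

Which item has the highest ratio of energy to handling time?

Profitability E/h (kJ/min): clams = 369/6.38 = 57.8, mussels = 170/7.59 = 22.4, abalone = 480/0.821 = 585, crabs = 103/2.22 = 46.4.
Ranked: abalone > clams > crabs > mussels.

abalone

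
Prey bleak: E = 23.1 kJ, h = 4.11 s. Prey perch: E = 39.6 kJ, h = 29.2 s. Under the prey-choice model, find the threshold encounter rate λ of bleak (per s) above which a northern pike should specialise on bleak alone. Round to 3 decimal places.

0.077 per s

Drop perch once their profitability E₂/h₂ falls below the rate achievable on bleak alone: E₂/h₂ = λE₁/(1 + λh₁).
Solve for λ: λE₁h₂ = E₂(1 + λh₁) → λ(E₁h₂ − E₂h₁) = E₂ → λ = E₂/(E₁h₂ − E₂h₁).
λ = 39.6/(23.1×29.2 − 39.6×4.11) = 39.6/511.8 = 0.07738 per s.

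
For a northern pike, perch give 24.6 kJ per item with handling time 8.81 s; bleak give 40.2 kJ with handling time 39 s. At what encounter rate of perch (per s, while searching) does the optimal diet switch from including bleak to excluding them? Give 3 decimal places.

At the threshold, the rate on perch alone equals the profitability of bleak: λ·24.6/(1 + λ·8.81) = 40.2/39 = 1.031.
Rearranging, λ(24.6 − 1.031×8.81) = 1.031, so λ = 1.031/15.52 = 0.06642 per s.

0.066 per s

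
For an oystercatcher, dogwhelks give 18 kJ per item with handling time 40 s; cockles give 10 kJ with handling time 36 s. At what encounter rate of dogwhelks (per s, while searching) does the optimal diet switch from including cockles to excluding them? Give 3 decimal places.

Drop cockles once their profitability E₂/h₂ falls below the rate achievable on dogwhelks alone: E₂/h₂ = λE₁/(1 + λh₁).
Solve for λ: λE₁h₂ = E₂(1 + λh₁) → λ(E₁h₂ − E₂h₁) = E₂ → λ = E₂/(E₁h₂ − E₂h₁).
λ = 10/(18×36 − 10×40) = 10/248 = 0.04032 per s.

0.040 per s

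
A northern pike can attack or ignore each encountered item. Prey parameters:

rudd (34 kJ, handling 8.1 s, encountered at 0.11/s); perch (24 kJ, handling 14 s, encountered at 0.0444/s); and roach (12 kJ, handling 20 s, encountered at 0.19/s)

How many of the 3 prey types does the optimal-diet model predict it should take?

E/h in descending order: rudd 4.2, perch 1.71, roach 0.6 kJ/s. The optimal diet is the largest prefix of this list for which every included type satisfies E_i/h_i > R on the types above it.
Rate on top 1: 1.978. perch: 1.71 < 1.978 → exclude; stop.
Optimal diet: rudd — 1 of 3 types.

1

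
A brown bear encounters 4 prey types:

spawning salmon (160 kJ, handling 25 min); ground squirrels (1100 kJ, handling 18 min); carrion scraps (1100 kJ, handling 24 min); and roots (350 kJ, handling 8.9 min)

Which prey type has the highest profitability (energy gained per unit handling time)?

ground squirrels

In descending order of E/h:
ground squirrels: 1100/18 = 61.1 kJ/min
carrion scraps: 1100/24 = 45.8 kJ/min
roots: 350/8.9 = 39.3 kJ/min
spawning salmon: 160/25 = 6.4 kJ/min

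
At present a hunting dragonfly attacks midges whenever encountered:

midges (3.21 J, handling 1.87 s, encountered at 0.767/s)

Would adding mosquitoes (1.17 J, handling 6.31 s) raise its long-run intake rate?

No

Intake rate on the current diet: R = (0.767×3.21) / (1 + 0.767×1.87) = 2.462/2.434 = 1.011 J/s.
Profitability of mosquitoes: 1.17/6.31 = 0.1854 J/s.
Since 0.1854 < R, time spent handling mosquitoes is better spent searching.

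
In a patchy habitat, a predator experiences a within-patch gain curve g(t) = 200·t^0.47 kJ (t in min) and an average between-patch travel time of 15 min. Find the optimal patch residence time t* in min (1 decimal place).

Maximise g(t)/(T+t): set derivative to zero → g'(t)(T+t) = g(t).
g'(t) = 0.47·200·t^-0.53. Setting 0.47·200·t^-0.53 = 200·t^0.47/(15+t) gives 0.47(15+t) = t, so 0.53·t = 0.47×15.
t* = 0.47×15/0.53 = 13.3 min.

13.3 min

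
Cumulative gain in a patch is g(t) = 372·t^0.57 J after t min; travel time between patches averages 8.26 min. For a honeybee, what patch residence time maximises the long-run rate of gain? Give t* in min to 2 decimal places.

10.95 min

By the marginal value theorem, leave when the instantaneous gain rate g'(t) equals the habitat-wide average g(t)/(T + t).
g'(t) = 0.57·372·t^-0.43. Setting 0.57·372·t^-0.43 = 372·t^0.57/(8.26+t) gives 0.57(8.26+t) = t, so 0.43·t = 0.57×8.26.
t* = 0.57×8.26/0.43 = 10.95 min.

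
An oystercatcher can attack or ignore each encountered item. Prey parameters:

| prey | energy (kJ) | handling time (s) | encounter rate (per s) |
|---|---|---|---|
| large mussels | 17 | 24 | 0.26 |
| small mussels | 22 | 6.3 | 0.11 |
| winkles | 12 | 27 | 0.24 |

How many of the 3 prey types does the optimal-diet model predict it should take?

Rank by E/h (kJ/s): small mussels 3.49, large mussels 0.708, winkles 0.444. Include each in turn until the next type's E/h falls below the running intake rate.
Rate on top 1: 1.429. large mussels: 0.708 < 1.429 → exclude; stop.
Optimal diet: small mussels — 1 of 3 types.

1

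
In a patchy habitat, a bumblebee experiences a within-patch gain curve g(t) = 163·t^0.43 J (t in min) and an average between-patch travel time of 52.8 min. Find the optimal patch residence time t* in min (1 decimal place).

Maximise g(t)/(T+t): set derivative to zero → g'(t)(T+t) = g(t).
g'(t) = 0.43·163·t^-0.57. Setting 0.43·163·t^-0.57 = 163·t^0.43/(52.8+t) gives 0.43(52.8+t) = t, so 0.57·t = 0.43×52.8.
t* = 0.43×52.8/0.57 = 39.83 min.

39.8 min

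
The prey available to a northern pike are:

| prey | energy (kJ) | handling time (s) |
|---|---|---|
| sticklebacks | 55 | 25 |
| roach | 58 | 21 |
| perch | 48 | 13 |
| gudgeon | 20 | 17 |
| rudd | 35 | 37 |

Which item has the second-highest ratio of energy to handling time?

Profitability E/h (kJ/s): sticklebacks = 55/25 = 2.2, roach = 58/21 = 2.76, perch = 48/13 = 3.69, gudgeon = 20/17 = 1.18, rudd = 35/37 = 0.946.
Ranked: perch > roach > sticklebacks > gudgeon > rudd.

roach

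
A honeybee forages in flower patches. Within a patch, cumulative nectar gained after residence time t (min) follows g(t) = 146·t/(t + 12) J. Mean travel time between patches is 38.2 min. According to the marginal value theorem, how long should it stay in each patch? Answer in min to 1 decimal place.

21.4 min

By the marginal value theorem, leave when the instantaneous gain rate g'(t) equals the habitat-wide average g(t)/(T + t).
g'(t) = 146·12/(t + 12)². Setting 146·12/(t+12)² = 146t/[(t+12)(38.2+t)] gives 12(38.2+t) = t(t+12), so t² = 12×38.2 = 458.4.
t* = √458.4 = 21.41 min.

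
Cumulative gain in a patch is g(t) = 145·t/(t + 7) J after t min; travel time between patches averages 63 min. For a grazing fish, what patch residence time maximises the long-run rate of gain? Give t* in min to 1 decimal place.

Maximise g(t)/(T+t): set derivative to zero → g'(t)(T+t) = g(t).
g'(t) = 145·7/(t + 7)². Setting 145·7/(t+7)² = 145t/[(t+7)(63+t)] gives 7(63+t) = t(t+7), so t² = 7×63 = 441.
t* = √441 = 21 min.

21.0 min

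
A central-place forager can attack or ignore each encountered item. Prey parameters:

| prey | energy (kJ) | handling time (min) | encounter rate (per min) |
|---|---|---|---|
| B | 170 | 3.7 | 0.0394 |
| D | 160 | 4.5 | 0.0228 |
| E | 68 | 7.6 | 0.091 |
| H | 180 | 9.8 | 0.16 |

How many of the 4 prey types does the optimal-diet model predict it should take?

3

Profitabilities (E/h, kJ/min): B 45.9, D 35.6, H 18.4, E 8.95. Add prey in this order while the next type's profitability exceeds the intake rate on those already taken.
Rate on top 1: 5.846. D: 35.6 > 5.846 → include.
Rate on top 2: 8.288. H: 18.4 > 8.288 → include.
Rate on top 3: 13.9. E: 8.95 < 13.9 → exclude; stop.
Optimal diet: B, D, H — 3 of 4 types.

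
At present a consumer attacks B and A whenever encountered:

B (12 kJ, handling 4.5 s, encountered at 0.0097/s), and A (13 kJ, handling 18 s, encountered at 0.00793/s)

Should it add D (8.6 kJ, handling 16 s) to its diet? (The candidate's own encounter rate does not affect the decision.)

Current rate: (0.0097×12 + 0.00793×13)/(1 + 0.0097×4.5 + 0.00793×18) = 0.185 kJ/s.
Profitability of D: 8.6/16 = 0.5375 kJ/s.
Since 0.5375 > R, including D increases the long-run rate.

Yes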